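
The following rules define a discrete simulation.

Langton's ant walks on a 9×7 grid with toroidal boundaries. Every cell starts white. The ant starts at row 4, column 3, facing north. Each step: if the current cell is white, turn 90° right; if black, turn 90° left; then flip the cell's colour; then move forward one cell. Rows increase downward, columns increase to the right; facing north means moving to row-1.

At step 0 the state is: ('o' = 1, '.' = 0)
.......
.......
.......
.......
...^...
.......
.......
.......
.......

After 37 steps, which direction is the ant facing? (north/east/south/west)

k=0  .......
.......
.......
.......
...^...
.......
.......
.......
.......
k=1  .......
.......
.......
.......
...o>..
.......
.......
.......
.......
k=2  .......
.......
.......
.......
...oo..
....v..
.......
.......
.......
k=3  .......
.......
.......
.......
...oo..
...<o..
.......
.......
.......
k=4  .......
.......
.......
.......
...^o..
...oo..
.......
.......
.......
k=5  .......
.......
.......
.......
..<.o..
...oo..
.......
.......
.......
k=6  .......
.......
.......
..^....
..o.o..
...oo..
.......
.......
.......
k=7  .......
.......
.......
..o>...
..o.o..
...oo..
.......
.......
.......
k=8  .......
.......
.......
..oo...
..ovo..
...oo..
.......
.......
.......
k=9  .......
.......
.......
..oo...
..<oo..
...oo..
.......
.......
.......
k=10  .......
.......
.......
..oo...
...oo..
..voo..
.......
.......
.......
k=11  .......
.......
.......
..oo...
...oo..
.<ooo..
.......
.......
.......
k=12  .......
.......
.......
..oo...
.^.oo..
.oooo..
.......
.......
.......
k=13  .......
.......
.......
..oo...
.o>oo..
.oooo..
.......
.......
.......
k=14  .......
.......
.......
..oo...
.oooo..
.ovoo..
.......
.......
.......
k=15  .......
.......
.......
..oo...
.oooo..
.o.>o..
.......
.......
.......
k=16  .......
.......
.......
..oo...
.oo^o..
.o..o..
.......
.......
.......
k=17  .......
.......
.......
..oo...
.o<.o..
.o..o..
.......
.......
.......
k=18  .......
.......
.......
..oo...
.o..o..
.ov.o..
.......
.......
.......
k=19  .......
.......
.......
..oo...
.o..o..
.<o.o..
.......
.......
.......
k=20  .......
.......
.......
..oo...
.o..o..
..o.o..
.v.....
.......
.......
k=21  .......
.......
.......
..oo...
.o..o..
..o.o..
<o.....
.......
.......
k=22  .......
.......
.......
..oo...
.o..o..
^.o.o..
oo.....
.......
.......
k=23  .......
.......
.......
..oo...
.o..o..
o>o.o..
oo.....
.......
.......
k=24  .......
.......
.......
..oo...
.o..o..
ooo.o..
ov.....
.......
.......
k=25  .......
.......
.......
..oo...
.o..o..
ooo.o..
o.>....
.......
.......
k=26  .......
.......
.......
..oo...
.o..o..
ooo.o..
o.o....
..v....
.......
k=27  .......
.......
.......
..oo...
.o..o..
ooo.o..
o.o....
.<o....
.......
k=28  .......
.......
.......
..oo...
.o..o..
ooo.o..
o^o....
.oo....
.......
k=29  .......
.......
.......
..oo...
.o..o..
ooo.o..
oo>....
.oo....
.......
k=30  .......
.......
.......
..oo...
.o..o..
oo^.o..
oo.....
.oo....
.......
k=31  .......
.......
.......
..oo...
.o..o..
o<..o..
oo.....
.oo....
.......
k=32  .......
.......
.......
..oo...
.o..o..
o...o..
ov.....
.oo....
.......
k=33  .......
.......
.......
..oo...
.o..o..
o...o..
o.>....
.oo....
.......
k=34  .......
.......
.......
..oo...
.o..o..
o...o..
o.o....
.ov....
.......
k=35  .......
.......
.......
..oo...
.o..o..
o...o..
o.o....
.o.>...
.......
k=36  .......
.......
.......
..oo...
.o..o..
o...o..
o.o....
.o.o...
...v...
k=37  .......
.......
.......
..oo...
.o..o..
o...o..
o.o....
.o.o...
..<o...

west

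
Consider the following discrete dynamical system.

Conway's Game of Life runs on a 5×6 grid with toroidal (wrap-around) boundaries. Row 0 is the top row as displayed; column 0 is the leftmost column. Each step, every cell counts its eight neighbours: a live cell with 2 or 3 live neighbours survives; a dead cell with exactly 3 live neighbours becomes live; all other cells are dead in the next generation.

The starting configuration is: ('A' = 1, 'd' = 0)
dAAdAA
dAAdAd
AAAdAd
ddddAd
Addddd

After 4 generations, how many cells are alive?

step 0: dAAdAA
dAAdAd
AAAdAd
ddddAd
Addddd
step 1: ddAdAA
ddddAd
AdAdAd
AddAdd
AAdAAd
step 2: AAAddd
dAddAd
dAddAd
Addddd
AAdddd
step 3: ddAddA
dddAdA
AAdddA
AddddA
ddAddA
step 4: AdAAdA
dAAddA
dAdddd
ddddAd
dAddAA

12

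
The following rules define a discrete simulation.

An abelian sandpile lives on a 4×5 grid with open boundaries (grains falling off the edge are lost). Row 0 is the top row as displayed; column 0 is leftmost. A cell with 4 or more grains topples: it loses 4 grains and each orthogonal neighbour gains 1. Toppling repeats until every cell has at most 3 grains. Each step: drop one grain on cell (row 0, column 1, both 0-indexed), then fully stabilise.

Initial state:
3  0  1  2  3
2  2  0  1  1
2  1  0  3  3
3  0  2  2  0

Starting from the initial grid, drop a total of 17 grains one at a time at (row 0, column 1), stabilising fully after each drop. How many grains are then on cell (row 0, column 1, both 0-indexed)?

2

t=0: 3  0  1  2  3
2  2  0  1  1
2  1  0  3  3
3  0  2  2  0
t=1: 3  1  1  2  3
2  2  0  1  1
2  1  0  3  3
3  0  2  2  0
t=2: 3  2  1  2  3
2  2  0  1  1
2  1  0  3  3
3  0  2  2  0
t=3: 3  3  1  2  3
2  2  0  1  1
2  1  0  3  3
3  0  2  2  0
t=4: 0  1  2  2  3
3  3  0  1  1
2  1  0  3  3
3  0  2  2  0
t=5: 0  2  2  2  3
3  3  0  1  1
2  1  0  3  3
3  0  2  2  0
t=6: 0  3  2  2  3
3  3  0  1  1
2  1  0  3  3
3  0  2  2  0
t=7: 2  1  3  2  3
0  1  1  1  1
3  2  0  3  3
3  0  2  2  0
t=8: 2  2  3  2  3
0  1  1  1  1
3  2  0  3  3
3  0  2  2  0
t=9: 2  3  3  2  3
0  1  1  1  1
3  2  0  3  3
3  0  2  2  0
t=10: 3  1  0  3  3
0  2  2  1  1
3  2  0  3  3
3  0  2  2  0
t=11: 3  2  0  3  3
0  2  2  1  1
3  2  0  3  3
3  0  2  2  0
t=12: 3  3  0  3  3
0  2  2  1  1
3  2  0  3  3
3  0  2  2  0
t=13: 0  1  1  3  3
1  3  2  1  1
3  2  0  3  3
3  0  2  2  0
t=14: 0  2  1  3  3
1  3  2  1  1
3  2  0  3  3
3  0  2  2  0
t=15: 0  3  1  3  3
1  3  2  1  1
3  2  0  3  3
3  0  2  2  0
t=16: 1  1  2  3  3
2  0  3  1  1
3  3  0  3  3
3  0  2  2  0
t=17: 1  2  2  3  3
2  0  3  1  1
3  3  0  3  3
3  0  2  2  0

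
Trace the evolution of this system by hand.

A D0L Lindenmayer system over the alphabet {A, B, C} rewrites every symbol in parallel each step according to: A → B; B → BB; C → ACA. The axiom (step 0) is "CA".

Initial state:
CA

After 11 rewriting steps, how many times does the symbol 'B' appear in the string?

3070

k=0  CA
k=1  ACAB
k=2  BACABBB
k=3  BBBACABBBBBBB
k=4  BBBBBBBACABBBBBBBBBBBBBBB
k=5  BBBBBBBBBBBBBBBACABBBBBBBBBBBBBBBBBBBBBBBBBBBBBBB
k=6  BBBBBBBBBBBBBBBBBBBBBBBBBBBBBBBACABBBBBBBBBBBBBBBBBBBBBBBBBBBBBBBBBBBBBBBBBBBBBBBBBBBBBBBBBBBBBBB
k=7  BBBBBBBBBBBBBBBBBBBBBBBBBBBBBBBBBBBBBBBBBBBBBBBBBBBBBBBBBB…BBBBBBBBBBBBBBBBBBBBBBBBBBBBBBBBBBBBBBBBBBBBBBBBBBBBBBBBBB  (len 193)
k=8  BBBBBBBBBBBBBBBBBBBBBBBBBBBBBBBBBBBBBBBBBBBBBBBBBBBBBBBBBB…BBBBBBBBBBBBBBBBBBBBBBBBBBBBBBBBBBBBBBBBBBBBBBBBBBBBBBBBBB  (len 385)
k=9  BBBBBBBBBBBBBBBBBBBBBBBBBBBBBBBBBBBBBBBBBBBBBBBBBBBBBBBBBB…BBBBBBBBBBBBBBBBBBBBBBBBBBBBBBBBBBBBBBBBBBBBBBBBBBBBBBBBBB  (len 769)
k=10  BBBBBBBBBBBBBBBBBBBBBBBBBBBBBBBBBBBBBBBBBBBBBBBBBBBBBBBBBB…BBBBBBBBBBBBBBBBBBBBBBBBBBBBBBBBBBBBBBBBBBBBBBBBBBBBBBBBBB  (len 1537)
k=11  BBBBBBBBBBBBBBBBBBBBBBBBBBBBBBBBBBBBBBBBBBBBBBBBBBBBBBBBBB…BBBBBBBBBBBBBBBBBBBBBBBBBBBBBBBBBBBBBBBBBBBBBBBBBBBBBBBBBB  (len 3073)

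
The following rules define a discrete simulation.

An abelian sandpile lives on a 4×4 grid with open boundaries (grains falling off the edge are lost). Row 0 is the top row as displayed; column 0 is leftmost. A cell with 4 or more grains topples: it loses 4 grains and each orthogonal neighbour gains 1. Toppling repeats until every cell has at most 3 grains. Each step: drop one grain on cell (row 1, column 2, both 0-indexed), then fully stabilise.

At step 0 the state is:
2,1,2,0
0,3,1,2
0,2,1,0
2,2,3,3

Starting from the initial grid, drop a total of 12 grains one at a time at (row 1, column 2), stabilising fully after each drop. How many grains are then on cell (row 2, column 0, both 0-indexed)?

gen 0: 2,1,2,0
0,3,1,2
0,2,1,0
2,2,3,3
gen 1: 2,1,2,0
0,3,2,2
0,2,1,0
2,2,3,3
gen 2: 2,1,2,0
0,3,3,2
0,2,1,0
2,2,3,3
gen 3: 2,2,3,0
1,0,1,3
0,3,2,0
2,2,3,3
gen 4: 2,2,3,0
1,0,2,3
0,3,2,0
2,2,3,3
gen 5: 2,2,3,0
1,0,3,3
0,3,2,0
2,2,3,3
gen 6: 2,3,0,2
1,1,2,0
0,3,3,1
2,2,3,3
gen 7: 2,3,0,2
1,1,3,0
0,3,3,1
2,2,3,3
gen 8: 2,3,1,2
1,3,1,1
1,1,2,3
3,0,2,0
gen 9: 2,3,1,2
1,3,2,1
1,1,2,3
3,0,2,0
gen 10: 2,3,1,2
1,3,3,1
1,1,2,3
3,0,2,0
gen 11: 3,0,3,2
2,1,1,2
1,2,3,3
3,0,2,0
gen 12: 3,0,3,2
2,1,2,2
1,2,3,3
3,0,2,0

1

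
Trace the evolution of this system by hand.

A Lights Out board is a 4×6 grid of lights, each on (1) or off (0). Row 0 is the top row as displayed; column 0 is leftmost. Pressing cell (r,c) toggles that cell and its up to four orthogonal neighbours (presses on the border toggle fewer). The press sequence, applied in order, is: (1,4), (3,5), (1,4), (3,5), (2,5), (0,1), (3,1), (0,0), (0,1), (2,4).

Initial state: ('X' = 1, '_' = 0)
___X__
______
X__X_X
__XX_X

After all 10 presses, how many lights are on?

13

[0] ___X__
______
X__X_X
__XX_X
[1] ___XX_
___XXX
X__XXX
__XX_X
[2] ___XX_
___XXX
X__XX_
__XXX_
[3] ___X__
______
X__X__
__XXX_
[4] ___X__
______
X__X_X
__XX_X
[5] ___X__
_____X
X__XX_
__XX__
[6] XXXX__
_X___X
X__XX_
__XX__
[7] XXXX__
_X___X
XX_XX_
XX_X__
[8] __XX__
XX___X
XX_XX_
XX_X__
[9] XX_X__
X____X
XX_XX_
XX_X__
[10] XX_X__
X___XX
XX___X
XX_XX_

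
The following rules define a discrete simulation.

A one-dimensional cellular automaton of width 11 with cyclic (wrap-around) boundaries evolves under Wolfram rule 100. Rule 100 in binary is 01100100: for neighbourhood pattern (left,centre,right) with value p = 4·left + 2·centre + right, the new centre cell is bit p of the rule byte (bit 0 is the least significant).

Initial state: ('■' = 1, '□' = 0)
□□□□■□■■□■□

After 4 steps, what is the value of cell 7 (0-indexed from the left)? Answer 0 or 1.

[0] □□□□■□■■□■□
[1] □□□□■■□■■■□
[2] □□□□□■■□□■□
[3] □□□□□□■□□■□
[4] □□□□□□■□□■□

0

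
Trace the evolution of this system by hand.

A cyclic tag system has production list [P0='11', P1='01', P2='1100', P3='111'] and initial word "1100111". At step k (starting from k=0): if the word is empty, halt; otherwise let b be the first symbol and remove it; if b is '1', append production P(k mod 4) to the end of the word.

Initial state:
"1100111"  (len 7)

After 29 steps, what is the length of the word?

33

gen 0: "1100111"  (len 7)
gen 1: "10011111"  (len 8)
gen 2: "001111101"  (len 9)
gen 3: "01111101"  (len 8)
gen 4: "1111101"  (len 7)
gen 5: "11110111"  (len 8)
gen 6: "111011101"  (len 9)
gen 7: "110111011100"  (len 12)
gen 8: "10111011100111"  (len 14)
gen 9: "011101110011111"  (len 15)
gen 10: "11101110011111"  (len 14)
gen 11: "11011100111111100"  (len 17)
gen 12: "1011100111111100111"  (len 19)
gen 13: "01110011111110011111"  (len 20)
gen 14: "1110011111110011111"  (len 19)
gen 15: "1100111111100111111100"  (len 22)
gen 16: "100111111100111111100111"  (len 24)
gen 17: "0011111110011111110011111"  (len 25)
gen 18: "011111110011111110011111"  (len 24)
gen 19: "11111110011111110011111"  (len 23)
gen 20: "1111110011111110011111111"  (len 25)
gen 21: "11111001111111001111111111"  (len 26)
gen 22: "111100111111100111111111101"  (len 27)
gen 23: "111001111111001111111111011100"  (len 30)
gen 24: "11001111111001111111111011100111"  (len 32)
gen 25: "100111111100111111111101110011111"  (len 33)
gen 26: "0011111110011111111110111001111101"  (len 34)
gen 27: "011111110011111111110111001111101"  (len 33)
gen 28: "11111110011111111110111001111101"  (len 32)
gen 29: "111111001111111111011100111110111"  (len 33)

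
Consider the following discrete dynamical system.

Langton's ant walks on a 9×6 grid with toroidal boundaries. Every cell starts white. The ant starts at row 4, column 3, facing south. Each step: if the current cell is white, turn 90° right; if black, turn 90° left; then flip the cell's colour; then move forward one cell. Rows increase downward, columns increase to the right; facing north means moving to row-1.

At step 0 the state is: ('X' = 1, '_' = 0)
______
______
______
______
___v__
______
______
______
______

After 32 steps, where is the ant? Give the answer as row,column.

0) ______
______
______
______
___v__
______
______
______
______
1) ______
______
______
______
__<X__
______
______
______
______
2) ______
______
______
__^___
__XX__
______
______
______
______
3) ______
______
______
__X>__
__XX__
______
______
______
______
4) ______
______
______
__XX__
__Xv__
______
______
______
______
5) ______
______
______
__XX__
__X_>_
______
______
______
______
6) ______
______
______
__XX__
__X_X_
____v_
______
______
______
7) ______
______
______
__XX__
__X_X_
___<X_
______
______
______
8) ______
______
______
__XX__
__X^X_
___XX_
______
______
______
9) ______
______
______
__XX__
__XX>_
___XX_
______
______
______
10) ______
______
______
__XX^_
__XX__
___XX_
______
______
______
11) ______
______
______
__XXX>
__XX__
___XX_
______
______
______
12) ______
______
______
__XXXX
__XX_v
___XX_
______
______
______
13) ______
______
______
__XXXX
__XX<X
___XX_
______
______
______
14) ______
______
______
__XX^X
__XXXX
___XX_
______
______
______
15) ______
______
______
__X<_X
__XXXX
___XX_
______
______
______
16) ______
______
______
__X__X
__XvXX
___XX_
______
______
______
17) ______
______
______
__X__X
__X_>X
___XX_
______
______
______
18) ______
______
______
__X_^X
__X__X
___XX_
______
______
______
19) ______
______
______
__X_X>
__X__X
___XX_
______
______
______
20) ______
______
_____^
__X_X_
__X__X
___XX_
______
______
______
21) ______
______
>____X
__X_X_
__X__X
___XX_
______
______
______
22) ______
______
X____X
v_X_X_
__X__X
___XX_
______
______
______
23) ______
______
X____X
X_X_X<
__X__X
___XX_
______
______
______
24) ______
______
X____^
X_X_XX
__X__X
___XX_
______
______
______
25) ______
______
X___<_
X_X_XX
__X__X
___XX_
______
______
______
26) ______
____^_
X___X_
X_X_XX
__X__X
___XX_
______
______
______
27) ______
____X>
X___X_
X_X_XX
__X__X
___XX_
______
______
______
28) ______
____XX
X___Xv
X_X_XX
__X__X
___XX_
______
______
______
29) ______
____XX
X___<X
X_X_XX
__X__X
___XX_
______
______
______
30) ______
____XX
X____X
X_X_vX
__X__X
___XX_
______
______
______
31) ______
____XX
X____X
X_X__>
__X__X
___XX_
______
______
______
32) ______
____XX
X____^
X_X___
__X__X
___XX_
______
______
______

2,5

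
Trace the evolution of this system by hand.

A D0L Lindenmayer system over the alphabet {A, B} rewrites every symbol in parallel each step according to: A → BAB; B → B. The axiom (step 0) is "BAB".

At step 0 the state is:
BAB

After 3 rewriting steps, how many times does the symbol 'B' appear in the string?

8

0) BAB
1) BBABB
2) BBBABBB
3) BBBBABBBB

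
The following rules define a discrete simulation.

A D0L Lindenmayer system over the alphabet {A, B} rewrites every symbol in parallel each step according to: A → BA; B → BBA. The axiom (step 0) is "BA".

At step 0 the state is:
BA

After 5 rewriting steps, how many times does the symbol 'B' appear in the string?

144

0) BA
1) BBABA
2) BBABBABABBABA
3) BBABBABABBABBABABBABABBABBABABBABA
4) BBABBABABBABBABABBABABBABBABABBABBABABBABABBABBABABBABABBABBABABBABBABABBABABBABBABABBABA
5) BBABBABABBABBABABBABABBABBABABBABBABABBABABBABBABABBABABBA…ABBABABBABABBABBABABBABABBABBABABBABBABABBABABBABBABABBABA  (len 233)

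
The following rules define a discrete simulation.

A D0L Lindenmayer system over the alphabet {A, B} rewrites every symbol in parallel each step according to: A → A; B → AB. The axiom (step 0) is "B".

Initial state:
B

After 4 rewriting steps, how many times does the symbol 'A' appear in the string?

k=0  B
k=1  AB
k=2  AAB
k=3  AAAB
k=4  AAAAB

4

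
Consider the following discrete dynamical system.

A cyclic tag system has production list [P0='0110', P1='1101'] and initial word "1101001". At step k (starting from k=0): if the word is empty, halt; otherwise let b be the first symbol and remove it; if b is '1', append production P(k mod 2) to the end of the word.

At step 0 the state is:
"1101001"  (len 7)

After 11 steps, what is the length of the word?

20

gen 0: "1101001"  (len 7)
gen 1: "1010010110"  (len 10)
gen 2: "0100101101101"  (len 13)
gen 3: "100101101101"  (len 12)
gen 4: "001011011011101"  (len 15)
gen 5: "01011011011101"  (len 14)
gen 6: "1011011011101"  (len 13)
gen 7: "0110110111010110"  (len 16)
gen 8: "110110111010110"  (len 15)
gen 9: "101101110101100110"  (len 18)
gen 10: "011011101011001101101"  (len 21)
gen 11: "11011101011001101101"  (len 20)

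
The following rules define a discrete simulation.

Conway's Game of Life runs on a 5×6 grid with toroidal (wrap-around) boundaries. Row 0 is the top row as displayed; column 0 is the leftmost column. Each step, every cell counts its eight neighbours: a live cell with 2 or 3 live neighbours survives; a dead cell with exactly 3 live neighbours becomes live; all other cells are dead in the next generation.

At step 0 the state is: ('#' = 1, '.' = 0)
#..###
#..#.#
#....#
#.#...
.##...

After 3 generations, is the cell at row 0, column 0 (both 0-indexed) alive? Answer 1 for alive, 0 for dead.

gen 0: #..###
#..#.#
#....#
#.#...
.##...
gen 1: ...#..
.#.#..
....#.
#.#..#
..#.#.
gen 2: ...##.
..###.
######
.#..##
.##.##
gen 3: .#....
#.....
......
......
.##...

0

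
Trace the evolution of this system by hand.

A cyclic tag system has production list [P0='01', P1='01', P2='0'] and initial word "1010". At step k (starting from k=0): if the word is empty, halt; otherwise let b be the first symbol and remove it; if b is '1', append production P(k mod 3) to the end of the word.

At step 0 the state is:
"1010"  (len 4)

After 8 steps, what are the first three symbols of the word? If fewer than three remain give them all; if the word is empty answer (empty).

(empty)

gen 0: "1010"  (len 4)
gen 1: "01001"  (len 5)
gen 2: "1001"  (len 4)
gen 3: "0010"  (len 4)
gen 4: "010"  (len 3)
gen 5: "10"  (len 2)
gen 6: "00"  (len 2)
gen 7: "0"  (len 1)
gen 8: (halted — word empty)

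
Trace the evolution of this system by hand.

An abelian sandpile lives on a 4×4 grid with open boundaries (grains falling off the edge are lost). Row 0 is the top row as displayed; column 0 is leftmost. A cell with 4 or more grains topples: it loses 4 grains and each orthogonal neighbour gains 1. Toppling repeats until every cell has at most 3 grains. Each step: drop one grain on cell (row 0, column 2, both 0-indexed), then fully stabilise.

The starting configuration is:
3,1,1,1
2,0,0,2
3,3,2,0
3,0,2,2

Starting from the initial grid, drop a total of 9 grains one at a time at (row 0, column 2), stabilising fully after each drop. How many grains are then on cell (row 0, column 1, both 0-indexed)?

k=0  3,1,1,1
2,0,0,2
3,3,2,0
3,0,2,2
k=1  3,1,2,1
2,0,0,2
3,3,2,0
3,0,2,2
k=2  3,1,3,1
2,0,0,2
3,3,2,0
3,0,2,2
k=3  3,2,0,2
2,0,1,2
3,3,2,0
3,0,2,2
k=4  3,2,1,2
2,0,1,2
3,3,2,0
3,0,2,2
k=5  3,2,2,2
2,0,1,2
3,3,2,0
3,0,2,2
k=6  3,2,3,2
2,0,1,2
3,3,2,0
3,0,2,2
k=7  3,3,0,3
2,0,2,2
3,3,2,0
3,0,2,2
k=8  3,3,1,3
2,0,2,2
3,3,2,0
3,0,2,2
k=9  3,3,2,3
2,0,2,2
3,3,2,0
3,0,2,2

3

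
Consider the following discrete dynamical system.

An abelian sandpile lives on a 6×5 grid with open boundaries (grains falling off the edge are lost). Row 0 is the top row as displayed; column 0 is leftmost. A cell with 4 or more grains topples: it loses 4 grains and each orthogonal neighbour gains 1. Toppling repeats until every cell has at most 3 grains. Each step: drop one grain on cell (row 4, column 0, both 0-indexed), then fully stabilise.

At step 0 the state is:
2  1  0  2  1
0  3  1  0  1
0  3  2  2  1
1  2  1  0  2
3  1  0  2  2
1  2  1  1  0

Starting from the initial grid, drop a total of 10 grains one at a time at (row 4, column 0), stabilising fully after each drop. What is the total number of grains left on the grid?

step 0: 2  1  0  2  1
0  3  1  0  1
0  3  2  2  1
1  2  1  0  2
3  1  0  2  2
1  2  1  1  0
step 1: 2  1  0  2  1
0  3  1  0  1
0  3  2  2  1
2  2  1  0  2
0  2  0  2  2
2  2  1  1  0
step 2: 2  1  0  2  1
0  3  1  0  1
0  3  2  2  1
2  2  1  0  2
1  2  0  2  2
2  2  1  1  0
step 3: 2  1  0  2  1
0  3  1  0  1
0  3  2  2  1
2  2  1  0  2
2  2  0  2  2
2  2  1  1  0
step 4: 2  1  0  2  1
0  3  1  0  1
0  3  2  2  1
2  2  1  0  2
3  2  0  2  2
2  2  1  1  0
step 5: 2  1  0  2  1
0  3  1  0  1
0  3  2  2  1
3  2  1  0  2
0  3  0  2  2
3  2  1  1  0
step 6: 2  1  0  2  1
0  3  1  0  1
0  3  2  2  1
3  2  1  0  2
1  3  0  2  2
3  2  1  1  0
step 7: 2  1  0  2  1
0  3  1  0  1
0  3  2  2  1
3  2  1  0  2
2  3  0  2  2
3  2  1  1  0
step 8: 2  1  0  2  1
0  3  1  0  1
0  3  2  2  1
3  2  1  0  2
3  3  0  2  2
3  2  1  1  0
step 9: 2  2  0  2  1
1  0  2  0  1
2  1  3  2  1
1  1  2  0  2
3  2  1  2  2
1  0  2  1  0
step 10: 2  2  0  2  1
1  0  2  0  1
2  1  3  2  1
2  1  2  0  2
0  3  1  2  2
2  0  2  1  0

40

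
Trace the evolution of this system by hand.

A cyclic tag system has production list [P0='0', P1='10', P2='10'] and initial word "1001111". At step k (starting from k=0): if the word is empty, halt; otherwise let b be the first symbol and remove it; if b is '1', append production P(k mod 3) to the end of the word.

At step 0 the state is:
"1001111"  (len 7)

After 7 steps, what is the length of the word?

[0] "1001111"  (len 7)
[1] "0011110"  (len 7)
[2] "011110"  (len 6)
[3] "11110"  (len 5)
[4] "11100"  (len 5)
[5] "110010"  (len 6)
[6] "1001010"  (len 7)
[7] "0010100"  (len 7)

7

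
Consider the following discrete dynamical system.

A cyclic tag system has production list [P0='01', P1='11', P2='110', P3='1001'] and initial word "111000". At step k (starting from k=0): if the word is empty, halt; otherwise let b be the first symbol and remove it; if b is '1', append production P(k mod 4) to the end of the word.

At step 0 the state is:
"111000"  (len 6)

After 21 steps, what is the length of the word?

20

k=0  "111000"  (len 6)
k=1  "1100001"  (len 7)
k=2  "10000111"  (len 8)
k=3  "0000111110"  (len 10)
k=4  "000111110"  (len 9)
k=5  "00111110"  (len 8)
k=6  "0111110"  (len 7)
k=7  "111110"  (len 6)
k=8  "111101001"  (len 9)
k=9  "1110100101"  (len 10)
k=10  "11010010111"  (len 11)
k=11  "1010010111110"  (len 13)
k=12  "0100101111101001"  (len 16)
k=13  "100101111101001"  (len 15)
k=14  "0010111110100111"  (len 16)
k=15  "010111110100111"  (len 15)
k=16  "10111110100111"  (len 14)
k=17  "011111010011101"  (len 15)
k=18  "11111010011101"  (len 14)
k=19  "1111010011101110"  (len 16)
k=20  "1110100111011101001"  (len 19)
k=21  "11010011101110100101"  (len 20)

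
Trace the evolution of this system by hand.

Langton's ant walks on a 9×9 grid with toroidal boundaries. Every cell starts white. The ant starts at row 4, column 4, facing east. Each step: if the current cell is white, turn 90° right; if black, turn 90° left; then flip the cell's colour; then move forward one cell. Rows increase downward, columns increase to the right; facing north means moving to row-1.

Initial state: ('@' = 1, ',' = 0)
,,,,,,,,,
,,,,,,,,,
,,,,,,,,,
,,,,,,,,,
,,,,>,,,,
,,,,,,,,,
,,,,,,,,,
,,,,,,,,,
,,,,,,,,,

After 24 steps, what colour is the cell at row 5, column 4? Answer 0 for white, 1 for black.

1

t=0: ,,,,,,,,,
,,,,,,,,,
,,,,,,,,,
,,,,,,,,,
,,,,>,,,,
,,,,,,,,,
,,,,,,,,,
,,,,,,,,,
,,,,,,,,,
t=1: ,,,,,,,,,
,,,,,,,,,
,,,,,,,,,
,,,,,,,,,
,,,,@,,,,
,,,,v,,,,
,,,,,,,,,
,,,,,,,,,
,,,,,,,,,
t=2: ,,,,,,,,,
,,,,,,,,,
,,,,,,,,,
,,,,,,,,,
,,,,@,,,,
,,,<@,,,,
,,,,,,,,,
,,,,,,,,,
,,,,,,,,,
t=3: ,,,,,,,,,
,,,,,,,,,
,,,,,,,,,
,,,,,,,,,
,,,^@,,,,
,,,@@,,,,
,,,,,,,,,
,,,,,,,,,
,,,,,,,,,
t=4: ,,,,,,,,,
,,,,,,,,,
,,,,,,,,,
,,,,,,,,,
,,,@>,,,,
,,,@@,,,,
,,,,,,,,,
,,,,,,,,,
,,,,,,,,,
t=5: ,,,,,,,,,
,,,,,,,,,
,,,,,,,,,
,,,,^,,,,
,,,@,,,,,
,,,@@,,,,
,,,,,,,,,
,,,,,,,,,
,,,,,,,,,
t=6: ,,,,,,,,,
,,,,,,,,,
,,,,,,,,,
,,,,@>,,,
,,,@,,,,,
,,,@@,,,,
,,,,,,,,,
,,,,,,,,,
,,,,,,,,,
t=7: ,,,,,,,,,
,,,,,,,,,
,,,,,,,,,
,,,,@@,,,
,,,@,v,,,
,,,@@,,,,
,,,,,,,,,
,,,,,,,,,
,,,,,,,,,
t=8: ,,,,,,,,,
,,,,,,,,,
,,,,,,,,,
,,,,@@,,,
,,,@<@,,,
,,,@@,,,,
,,,,,,,,,
,,,,,,,,,
,,,,,,,,,
t=9: ,,,,,,,,,
,,,,,,,,,
,,,,,,,,,
,,,,^@,,,
,,,@@@,,,
,,,@@,,,,
,,,,,,,,,
,,,,,,,,,
,,,,,,,,,
t=10: ,,,,,,,,,
,,,,,,,,,
,,,,,,,,,
,,,<,@,,,
,,,@@@,,,
,,,@@,,,,
,,,,,,,,,
,,,,,,,,,
,,,,,,,,,
t=11: ,,,,,,,,,
,,,,,,,,,
,,,^,,,,,
,,,@,@,,,
,,,@@@,,,
,,,@@,,,,
,,,,,,,,,
,,,,,,,,,
,,,,,,,,,
t=12: ,,,,,,,,,
,,,,,,,,,
,,,@>,,,,
,,,@,@,,,
,,,@@@,,,
,,,@@,,,,
,,,,,,,,,
,,,,,,,,,
,,,,,,,,,
t=13: ,,,,,,,,,
,,,,,,,,,
,,,@@,,,,
,,,@v@,,,
,,,@@@,,,
,,,@@,,,,
,,,,,,,,,
,,,,,,,,,
,,,,,,,,,
t=14: ,,,,,,,,,
,,,,,,,,,
,,,@@,,,,
,,,<@@,,,
,,,@@@,,,
,,,@@,,,,
,,,,,,,,,
,,,,,,,,,
,,,,,,,,,
t=15: ,,,,,,,,,
,,,,,,,,,
,,,@@,,,,
,,,,@@,,,
,,,v@@,,,
,,,@@,,,,
,,,,,,,,,
,,,,,,,,,
,,,,,,,,,
t=16: ,,,,,,,,,
,,,,,,,,,
,,,@@,,,,
,,,,@@,,,
,,,,>@,,,
,,,@@,,,,
,,,,,,,,,
,,,,,,,,,
,,,,,,,,,
t=17: ,,,,,,,,,
,,,,,,,,,
,,,@@,,,,
,,,,^@,,,
,,,,,@,,,
,,,@@,,,,
,,,,,,,,,
,,,,,,,,,
,,,,,,,,,
t=18: ,,,,,,,,,
,,,,,,,,,
,,,@@,,,,
,,,<,@,,,
,,,,,@,,,
,,,@@,,,,
,,,,,,,,,
,,,,,,,,,
,,,,,,,,,
t=19: ,,,,,,,,,
,,,,,,,,,
,,,^@,,,,
,,,@,@,,,
,,,,,@,,,
,,,@@,,,,
,,,,,,,,,
,,,,,,,,,
,,,,,,,,,
t=20: ,,,,,,,,,
,,,,,,,,,
,,<,@,,,,
,,,@,@,,,
,,,,,@,,,
,,,@@,,,,
,,,,,,,,,
,,,,,,,,,
,,,,,,,,,
t=21: ,,,,,,,,,
,,^,,,,,,
,,@,@,,,,
,,,@,@,,,
,,,,,@,,,
,,,@@,,,,
,,,,,,,,,
,,,,,,,,,
,,,,,,,,,
t=22: ,,,,,,,,,
,,@>,,,,,
,,@,@,,,,
,,,@,@,,,
,,,,,@,,,
,,,@@,,,,
,,,,,,,,,
,,,,,,,,,
,,,,,,,,,
t=23: ,,,,,,,,,
,,@@,,,,,
,,@v@,,,,
,,,@,@,,,
,,,,,@,,,
,,,@@,,,,
,,,,,,,,,
,,,,,,,,,
,,,,,,,,,
t=24: ,,,,,,,,,
,,@@,,,,,
,,<@@,,,,
,,,@,@,,,
,,,,,@,,,
,,,@@,,,,
,,,,,,,,,
,,,,,,,,,
,,,,,,,,,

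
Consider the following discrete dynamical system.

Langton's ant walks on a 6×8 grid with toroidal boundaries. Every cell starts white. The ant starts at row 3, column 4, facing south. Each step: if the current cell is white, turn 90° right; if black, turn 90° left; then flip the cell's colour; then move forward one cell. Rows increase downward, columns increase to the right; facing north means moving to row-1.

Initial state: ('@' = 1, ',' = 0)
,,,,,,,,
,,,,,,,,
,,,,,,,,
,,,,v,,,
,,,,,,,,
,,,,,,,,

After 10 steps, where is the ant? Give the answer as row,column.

2,5

step 0: ,,,,,,,,
,,,,,,,,
,,,,,,,,
,,,,v,,,
,,,,,,,,
,,,,,,,,
step 1: ,,,,,,,,
,,,,,,,,
,,,,,,,,
,,,<@,,,
,,,,,,,,
,,,,,,,,
step 2: ,,,,,,,,
,,,,,,,,
,,,^,,,,
,,,@@,,,
,,,,,,,,
,,,,,,,,
step 3: ,,,,,,,,
,,,,,,,,
,,,@>,,,
,,,@@,,,
,,,,,,,,
,,,,,,,,
step 4: ,,,,,,,,
,,,,,,,,
,,,@@,,,
,,,@v,,,
,,,,,,,,
,,,,,,,,
step 5: ,,,,,,,,
,,,,,,,,
,,,@@,,,
,,,@,>,,
,,,,,,,,
,,,,,,,,
step 6: ,,,,,,,,
,,,,,,,,
,,,@@,,,
,,,@,@,,
,,,,,v,,
,,,,,,,,
step 7: ,,,,,,,,
,,,,,,,,
,,,@@,,,
,,,@,@,,
,,,,<@,,
,,,,,,,,
step 8: ,,,,,,,,
,,,,,,,,
,,,@@,,,
,,,@^@,,
,,,,@@,,
,,,,,,,,
step 9: ,,,,,,,,
,,,,,,,,
,,,@@,,,
,,,@@>,,
,,,,@@,,
,,,,,,,,
step 10: ,,,,,,,,
,,,,,,,,
,,,@@^,,
,,,@@,,,
,,,,@@,,
,,,,,,,,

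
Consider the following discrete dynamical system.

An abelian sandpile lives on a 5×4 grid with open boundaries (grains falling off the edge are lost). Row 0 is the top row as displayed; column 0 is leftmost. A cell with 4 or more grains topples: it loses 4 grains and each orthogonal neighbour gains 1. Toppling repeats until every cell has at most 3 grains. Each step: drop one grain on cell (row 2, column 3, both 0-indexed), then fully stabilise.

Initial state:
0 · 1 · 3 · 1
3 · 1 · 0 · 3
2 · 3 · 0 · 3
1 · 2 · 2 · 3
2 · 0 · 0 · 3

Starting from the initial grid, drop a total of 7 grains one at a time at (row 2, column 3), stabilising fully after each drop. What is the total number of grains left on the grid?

33

[0] 0 · 1 · 3 · 1
3 · 1 · 0 · 3
2 · 3 · 0 · 3
1 · 2 · 2 · 3
2 · 0 · 0 · 3
[1] 0 · 1 · 3 · 2
3 · 1 · 1 · 0
2 · 3 · 1 · 2
1 · 2 · 3 · 1
2 · 0 · 1 · 0
[2] 0 · 1 · 3 · 2
3 · 1 · 1 · 0
2 · 3 · 1 · 3
1 · 2 · 3 · 1
2 · 0 · 1 · 0
[3] 0 · 1 · 3 · 2
3 · 1 · 1 · 1
2 · 3 · 2 · 0
1 · 2 · 3 · 2
2 · 0 · 1 · 0
[4] 0 · 1 · 3 · 2
3 · 1 · 1 · 1
2 · 3 · 2 · 1
1 · 2 · 3 · 2
2 · 0 · 1 · 0
[5] 0 · 1 · 3 · 2
3 · 1 · 1 · 1
2 · 3 · 2 · 2
1 · 2 · 3 · 2
2 · 0 · 1 · 0
[6] 0 · 1 · 3 · 2
3 · 1 · 1 · 1
2 · 3 · 2 · 3
1 · 2 · 3 · 2
2 · 0 · 1 · 0
[7] 0 · 1 · 3 · 2
3 · 1 · 1 · 2
2 · 3 · 3 · 0
1 · 2 · 3 · 3
2 · 0 · 1 · 0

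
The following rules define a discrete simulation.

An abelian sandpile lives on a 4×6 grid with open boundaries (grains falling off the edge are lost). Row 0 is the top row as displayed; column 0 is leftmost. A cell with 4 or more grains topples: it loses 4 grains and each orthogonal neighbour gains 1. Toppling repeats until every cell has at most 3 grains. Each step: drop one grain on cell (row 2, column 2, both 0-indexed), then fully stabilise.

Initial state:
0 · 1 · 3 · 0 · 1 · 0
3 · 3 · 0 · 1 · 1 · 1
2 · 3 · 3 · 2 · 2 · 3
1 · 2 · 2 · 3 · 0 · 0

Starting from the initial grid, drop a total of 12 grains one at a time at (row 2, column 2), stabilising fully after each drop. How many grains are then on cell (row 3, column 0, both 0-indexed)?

[0] 0 · 1 · 3 · 0 · 1 · 0
3 · 3 · 0 · 1 · 1 · 1
2 · 3 · 3 · 2 · 2 · 3
1 · 2 · 2 · 3 · 0 · 0
[1] 1 · 2 · 3 · 0 · 1 · 0
1 · 1 · 2 · 1 · 1 · 1
0 · 2 · 1 · 3 · 2 · 3
2 · 3 · 3 · 3 · 0 · 0
[2] 1 · 2 · 3 · 0 · 1 · 0
1 · 1 · 2 · 1 · 1 · 1
0 · 2 · 2 · 3 · 2 · 3
2 · 3 · 3 · 3 · 0 · 0
[3] 1 · 2 · 3 · 0 · 1 · 0
1 · 1 · 2 · 1 · 1 · 1
0 · 2 · 3 · 3 · 2 · 3
2 · 3 · 3 · 3 · 0 · 0
[4] 1 · 2 · 3 · 0 · 1 · 0
1 · 2 · 3 · 2 · 1 · 1
1 · 0 · 3 · 1 · 3 · 3
3 · 1 · 2 · 1 · 1 · 0
[5] 1 · 3 · 0 · 1 · 1 · 0
1 · 3 · 1 · 3 · 1 · 1
1 · 1 · 1 · 2 · 3 · 3
3 · 1 · 3 · 1 · 1 · 0
[6] 1 · 3 · 0 · 1 · 1 · 0
1 · 3 · 1 · 3 · 1 · 1
1 · 1 · 2 · 2 · 3 · 3
3 · 1 · 3 · 1 · 1 · 0
[7] 1 · 3 · 0 · 1 · 1 · 0
1 · 3 · 1 · 3 · 1 · 1
1 · 1 · 3 · 2 · 3 · 3
3 · 1 · 3 · 1 · 1 · 0
[8] 1 · 3 · 0 · 1 · 1 · 0
1 · 3 · 2 · 3 · 1 · 1
1 · 2 · 1 · 3 · 3 · 3
3 · 2 · 0 · 2 · 1 · 0
[9] 1 · 3 · 0 · 1 · 1 · 0
1 · 3 · 2 · 3 · 1 · 1
1 · 2 · 2 · 3 · 3 · 3
3 · 2 · 0 · 2 · 1 · 0
[10] 1 · 3 · 0 · 1 · 1 · 0
1 · 3 · 2 · 3 · 1 · 1
1 · 2 · 3 · 3 · 3 · 3
3 · 2 · 0 · 2 · 1 · 0
[11] 2 · 0 · 2 · 2 · 1 · 0
2 · 2 · 1 · 1 · 3 · 2
2 · 0 · 3 · 2 · 1 · 0
3 · 3 · 1 · 3 · 2 · 1
[12] 2 · 0 · 2 · 2 · 1 · 0
2 · 2 · 2 · 1 · 3 · 2
2 · 1 · 0 · 3 · 1 · 0
3 · 3 · 2 · 3 · 2 · 1

3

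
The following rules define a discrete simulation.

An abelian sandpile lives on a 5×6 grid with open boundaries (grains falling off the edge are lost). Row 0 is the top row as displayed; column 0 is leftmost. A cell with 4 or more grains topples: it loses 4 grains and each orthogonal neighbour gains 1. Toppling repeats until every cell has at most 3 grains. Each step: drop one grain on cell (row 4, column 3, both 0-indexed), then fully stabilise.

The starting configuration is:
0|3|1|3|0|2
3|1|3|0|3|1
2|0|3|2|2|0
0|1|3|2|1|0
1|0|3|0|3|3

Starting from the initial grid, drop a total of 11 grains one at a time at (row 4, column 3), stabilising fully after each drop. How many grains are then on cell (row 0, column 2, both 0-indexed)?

2

0) 0|3|1|3|0|2
3|1|3|0|3|1
2|0|3|2|2|0
0|1|3|2|1|0
1|0|3|0|3|3
1) 0|3|1|3|0|2
3|1|3|0|3|1
2|0|3|2|2|0
0|1|3|2|1|0
1|0|3|1|3|3
2) 0|3|1|3|0|2
3|1|3|0|3|1
2|0|3|2|2|0
0|1|3|2|1|0
1|0|3|2|3|3
3) 0|3|1|3|0|2
3|1|3|0|3|1
2|0|3|2|2|0
0|1|3|2|1|0
1|0|3|3|3|3
4) 0|3|2|3|0|2
3|2|0|2|3|1
2|1|2|0|3|0
0|2|2|1|3|1
1|1|1|3|1|0
5) 0|3|2|3|0|2
3|2|0|2|3|1
2|1|2|0|3|0
0|2|2|2|3|1
1|1|2|0|2|0
6) 0|3|2|3|0|2
3|2|0|2|3|1
2|1|2|0|3|0
0|2|2|2|3|1
1|1|2|1|2|0
7) 0|3|2|3|0|2
3|2|0|2|3|1
2|1|2|0|3|0
0|2|2|2|3|1
1|1|2|2|2|0
8) 0|3|2|3|0|2
3|2|0|2|3|1
2|1|2|0|3|0
0|2|2|2|3|1
1|1|2|3|2|0
9) 0|3|2|3|0|2
3|2|0|2|3|1
2|1|2|0|3|0
0|2|2|3|3|1
1|1|3|0|3|0
10) 0|3|2|3|0|2
3|2|0|2|3|1
2|1|2|0|3|0
0|2|2|3|3|1
1|1|3|1|3|0
11) 0|3|2|3|0|2
3|2|0|2|3|1
2|1|2|0|3|0
0|2|2|3|3|1
1|1|3|2|3|0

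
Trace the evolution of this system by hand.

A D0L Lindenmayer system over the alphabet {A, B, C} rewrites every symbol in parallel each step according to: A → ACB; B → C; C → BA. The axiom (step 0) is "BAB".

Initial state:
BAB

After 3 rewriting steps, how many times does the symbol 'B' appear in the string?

k=0  BAB
k=1  CACBC
k=2  BAACBBACBA
k=3  CACBACBBACCACBBACACB

6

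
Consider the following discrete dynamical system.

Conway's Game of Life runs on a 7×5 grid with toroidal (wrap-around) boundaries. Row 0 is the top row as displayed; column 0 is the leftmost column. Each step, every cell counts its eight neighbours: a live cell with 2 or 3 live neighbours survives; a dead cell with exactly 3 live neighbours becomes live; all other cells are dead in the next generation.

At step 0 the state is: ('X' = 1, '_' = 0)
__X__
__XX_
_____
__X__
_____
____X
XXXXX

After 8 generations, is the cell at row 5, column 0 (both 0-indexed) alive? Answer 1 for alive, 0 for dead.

0

gen 0: __X__
__XX_
_____
__X__
_____
____X
XXXXX
gen 1: X____
__XX_
__XX_
_____
_____
_XX_X
XXX_X
gen 2: X____
_XXXX
__XX_
_____
_____
__X_X
__X_X
gen 3: X____
XX__X
_X__X
_____
_____
_____
XX__X
gen 4: _____
_X__X
_X__X
_____
_____
X____
XX__X
gen 5: _X__X
_____
_____
_____
_____
XX__X
XX__X
gen 6: _X__X
_____
_____
_____
X____
_X__X
__XX_
gen 7: __XX_
_____
_____
_____
X____
XXXXX
_XXXX
gen 8: _X__X
_____
_____
_____
X_XX_
_____
_____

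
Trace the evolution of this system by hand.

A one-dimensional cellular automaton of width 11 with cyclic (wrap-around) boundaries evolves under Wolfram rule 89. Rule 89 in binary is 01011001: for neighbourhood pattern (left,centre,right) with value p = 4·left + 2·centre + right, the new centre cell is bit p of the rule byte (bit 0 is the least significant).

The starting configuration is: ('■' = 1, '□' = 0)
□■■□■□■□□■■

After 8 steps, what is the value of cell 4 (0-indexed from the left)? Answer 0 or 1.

1

0) □■■□■□■□□■■
1) □■■□□□□■□■■
2) □■■■■■□□□■■
3) □■□□□■■■□■■
4) □□■■□■□■□■■
5) ■□■■□□□□□■■
6) ■□■■■■■■□■□
7) □□■□□□□■□□□
8) ■□□■■■□□■■■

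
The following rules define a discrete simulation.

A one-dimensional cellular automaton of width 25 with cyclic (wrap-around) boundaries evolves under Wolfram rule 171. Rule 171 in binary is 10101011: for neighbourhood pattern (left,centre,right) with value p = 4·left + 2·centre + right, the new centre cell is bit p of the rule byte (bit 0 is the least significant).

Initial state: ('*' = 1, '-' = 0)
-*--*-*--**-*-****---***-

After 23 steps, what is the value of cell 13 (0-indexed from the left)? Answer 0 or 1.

t=0: -*--*-*--**-*-****---***-
t=1: *--*-*--**-*-****--****--
t=2: --*-*--**-*-****--****--*
t=3: -*-*--**-*-****--****--*-
t=4: *-*--**-*-****--****--*--
t=5: -*--**-*-****--****--*--*
t=6: *--**-*-****--****--*--*-
t=7: --**-*-****--****--*--*-*
t=8: -**-*-****--****--*--*-*-
t=9: **-*-****--****--*--*-*--
t=10: *-*-****--****--*--*-*--*
t=11: -*-****--****--*--*-*--**
t=12: *-****--****--*--*-*--**-
t=13: -****--****--*--*-*--**-*
t=14: ****--****--*--*-*--**-*-
t=15: ***--****--*--*-*--**-*-*
t=16: **--****--*--*-*--**-*-**
t=17: *--****--*--*-*--**-*-***
t=18: --****--*--*-*--**-*-****
t=19: -****--*--*-*--**-*-****-
t=20: ****--*--*-*--**-*-****--
t=21: ***--*--*-*--**-*-****--*
t=22: **--*--*-*--**-*-****--**
t=23: *--*--*-*--**-*-****--***

0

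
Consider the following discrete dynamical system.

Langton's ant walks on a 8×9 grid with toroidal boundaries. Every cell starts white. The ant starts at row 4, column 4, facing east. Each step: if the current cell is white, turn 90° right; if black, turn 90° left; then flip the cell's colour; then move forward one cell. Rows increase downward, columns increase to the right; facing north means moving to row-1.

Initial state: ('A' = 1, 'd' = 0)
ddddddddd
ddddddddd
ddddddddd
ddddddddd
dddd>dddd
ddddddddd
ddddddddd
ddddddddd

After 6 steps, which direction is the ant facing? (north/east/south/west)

k=0  ddddddddd
ddddddddd
ddddddddd
ddddddddd
dddd>dddd
ddddddddd
ddddddddd
ddddddddd
k=1  ddddddddd
ddddddddd
ddddddddd
ddddddddd
ddddAdddd
ddddvdddd
ddddddddd
ddddddddd
k=2  ddddddddd
ddddddddd
ddddddddd
ddddddddd
ddddAdddd
ddd<Adddd
ddddddddd
ddddddddd
k=3  ddddddddd
ddddddddd
ddddddddd
ddddddddd
ddd^Adddd
dddAAdddd
ddddddddd
ddddddddd
k=4  ddddddddd
ddddddddd
ddddddddd
ddddddddd
dddA>dddd
dddAAdddd
ddddddddd
ddddddddd
k=5  ddddddddd
ddddddddd
ddddddddd
dddd^dddd
dddAddddd
dddAAdddd
ddddddddd
ddddddddd
k=6  ddddddddd
ddddddddd
ddddddddd
ddddA>ddd
dddAddddd
dddAAdddd
ddddddddd
ddddddddd

east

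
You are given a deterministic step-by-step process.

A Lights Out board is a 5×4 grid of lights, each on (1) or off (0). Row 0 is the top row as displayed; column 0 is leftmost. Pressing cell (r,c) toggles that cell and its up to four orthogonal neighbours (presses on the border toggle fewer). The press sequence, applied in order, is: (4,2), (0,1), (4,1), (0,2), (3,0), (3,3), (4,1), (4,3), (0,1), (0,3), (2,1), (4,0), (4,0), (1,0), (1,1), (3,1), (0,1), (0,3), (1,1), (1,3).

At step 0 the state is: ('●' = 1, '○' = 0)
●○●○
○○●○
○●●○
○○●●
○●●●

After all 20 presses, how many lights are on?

k=0  ●○●○
○○●○
○●●○
○○●●
○●●●
k=1  ●○●○
○○●○
○●●○
○○○●
○○○○
k=2  ○●○○
○●●○
○●●○
○○○●
○○○○
k=3  ○●○○
○●●○
○●●○
○●○●
●●●○
k=4  ○○●●
○●○○
○●●○
○●○●
●●●○
k=5  ○○●●
○●○○
●●●○
●○○●
○●●○
k=6  ○○●●
○●○○
●●●●
●○●○
○●●●
k=7  ○○●●
○●○○
●●●●
●●●○
●○○●
k=8  ○○●●
○●○○
●●●●
●●●●
●○●○
k=9  ●●○●
○○○○
●●●●
●●●●
●○●○
k=10  ●●●○
○○○●
●●●●
●●●●
●○●○
k=11  ●●●○
○●○●
○○○●
●○●●
●○●○
k=12  ●●●○
○●○●
○○○●
○○●●
○●●○
k=13  ●●●○
○●○●
○○○●
●○●●
●○●○
k=14  ○●●○
●○○●
●○○●
●○●●
●○●○
k=15  ○○●○
○●●●
●●○●
●○●●
●○●○
k=16  ○○●○
○●●●
●○○●
○●○●
●●●○
k=17  ●●○○
○○●●
●○○●
○●○●
●●●○
k=18  ●●●●
○○●○
●○○●
○●○●
●●●○
k=19  ●○●●
●●○○
●●○●
○●○●
●●●○
k=20  ●○●○
●●●●
●●○○
○●○●
●●●○

13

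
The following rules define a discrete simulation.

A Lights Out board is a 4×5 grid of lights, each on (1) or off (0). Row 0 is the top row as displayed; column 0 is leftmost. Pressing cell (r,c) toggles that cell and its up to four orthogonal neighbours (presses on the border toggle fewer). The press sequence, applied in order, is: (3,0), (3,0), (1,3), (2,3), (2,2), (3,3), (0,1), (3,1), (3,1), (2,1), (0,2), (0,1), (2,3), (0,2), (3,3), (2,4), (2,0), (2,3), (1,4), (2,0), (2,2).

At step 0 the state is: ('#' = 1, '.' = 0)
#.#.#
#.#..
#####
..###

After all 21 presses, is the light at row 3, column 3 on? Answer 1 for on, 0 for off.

gen 0: #.#.#
#.#..
#####
..###
gen 1: #.#.#
#.#..
.####
#####
gen 2: #.#.#
#.#..
#####
..###
gen 3: #.###
#..##
###.#
..###
gen 4: #.###
#...#
##.#.
..#.#
gen 5: #.###
#.#.#
#.#..
....#
gen 6: #.###
#.#.#
#.##.
..##.
gen 7: .#.##
###.#
#.##.
..##.
gen 8: .#.##
###.#
####.
##.#.
gen 9: .#.##
###.#
#.##.
..##.
gen 10: .#.##
#.#.#
.#.#.
.###.
gen 11: ..#.#
#...#
.#.#.
.###.
gen 12: ##..#
##..#
.#.#.
.###.
gen 13: ##..#
##.##
.##.#
.##..
gen 14: #.###
#####
.##.#
.##..
gen 15: #.###
#####
.####
.#.##
gen 16: #.###
####.
.##..
.#.#.
gen 17: #.###
.###.
#.#..
##.#.
gen 18: #.###
.##..
#..##
##...
gen 19: #.##.
.####
#..#.
##...
gen 20: #.##.
#####
.#.#.
.#...
gen 21: #.##.
##.##
..#..
.##..

0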